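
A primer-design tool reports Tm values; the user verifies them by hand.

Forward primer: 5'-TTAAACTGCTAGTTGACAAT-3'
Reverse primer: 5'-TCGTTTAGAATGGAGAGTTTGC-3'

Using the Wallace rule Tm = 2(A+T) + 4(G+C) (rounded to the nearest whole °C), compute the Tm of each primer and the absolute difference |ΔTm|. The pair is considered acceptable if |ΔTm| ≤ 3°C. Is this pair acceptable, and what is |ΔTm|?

Forward: A=7 T=7 G=3 C=3 → Tm = 2·14 + 4·6 = 52°C.
Reverse: A=5 T=8 G=7 C=2 → Tm = 2·13 + 4·9 = 62°C.
|ΔTm| = |52 − 62| = 10°C, > 3°C.

|ΔTm| = 10°C; the pair is not acceptable.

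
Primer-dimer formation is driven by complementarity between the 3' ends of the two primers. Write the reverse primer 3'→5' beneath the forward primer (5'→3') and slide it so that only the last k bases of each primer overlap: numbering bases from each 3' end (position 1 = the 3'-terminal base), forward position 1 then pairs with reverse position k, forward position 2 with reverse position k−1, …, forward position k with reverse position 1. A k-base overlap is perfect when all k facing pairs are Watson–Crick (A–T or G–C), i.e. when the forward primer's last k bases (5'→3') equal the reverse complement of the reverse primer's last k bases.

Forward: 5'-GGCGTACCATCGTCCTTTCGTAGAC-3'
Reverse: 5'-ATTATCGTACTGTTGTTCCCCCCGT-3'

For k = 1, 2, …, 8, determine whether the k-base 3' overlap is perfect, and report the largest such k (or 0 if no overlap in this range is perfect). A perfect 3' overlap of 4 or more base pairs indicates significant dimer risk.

Last 8 bases (5'→3') — forward …TCGTAGAC, reverse …CCCCCCGT.
Reverse complement of the reverse primer's last 8 bases: ACGGGGGG; its first k bases are the reverse complement of the reverse primer's last k bases, so a perfect k-base overlap needs the forward primer's last k bases to equal them.
Comparing (forward last k vs required): k=1: C vs A ✗; k=2: AC vs AC ✓; k=3: GAC vs ACG ✗; k=4: AGAC vs ACGG ✗; k=5: TAGAC vs ACGGG ✗; k=6: GTAGAC vs ACGGGG ✗; k=7: CGTAGAC vs ACGGGGG ✗; k=8: TCGTAGAC vs ACGGGGGG ✗.
Only k = 2 is perfect, so the longest perfect 3' overlap is 2.

Longest perfect overlap: 2 complementary base pairs; below the dimer-risk threshold (threshold 4).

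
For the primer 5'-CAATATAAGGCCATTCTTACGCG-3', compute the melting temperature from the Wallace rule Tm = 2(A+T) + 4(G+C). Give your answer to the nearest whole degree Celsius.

Base counts: A=7, T=6, G=4, C=6 (length 23).
Tm = 2·(7+6) + 4·(4+6) = 2·13 + 4·10 = 26 + 40 = 66°C.

66°C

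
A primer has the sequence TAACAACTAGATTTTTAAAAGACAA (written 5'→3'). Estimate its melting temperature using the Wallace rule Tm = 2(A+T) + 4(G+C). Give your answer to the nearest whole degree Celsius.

Base counts: A=13, T=7, G=2, C=3 (length 25).
Tm = 2·(13+7) + 4·(2+3) = 2·20 + 4·5 = 40 + 20 = 60°C.

60°C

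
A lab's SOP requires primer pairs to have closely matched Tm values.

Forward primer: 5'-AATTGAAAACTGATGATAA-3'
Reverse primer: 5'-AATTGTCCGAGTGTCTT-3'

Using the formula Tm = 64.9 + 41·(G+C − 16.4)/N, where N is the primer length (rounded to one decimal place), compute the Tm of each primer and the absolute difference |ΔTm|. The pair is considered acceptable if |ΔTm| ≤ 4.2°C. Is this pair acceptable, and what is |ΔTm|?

Forward: G+C = 4, N = 19 → Tm = 64.9 + 41·(4 − 16.4)/19 = 38.1°C.
Reverse: G+C = 7, N = 17 → Tm = 64.9 + 41·(7 − 16.4)/17 = 42.2°C.
|ΔTm| = |38.1 − 42.2| = 4.1°C, ≤ 4.2°C.

|ΔTm| = 4.1°C; the pair is acceptable.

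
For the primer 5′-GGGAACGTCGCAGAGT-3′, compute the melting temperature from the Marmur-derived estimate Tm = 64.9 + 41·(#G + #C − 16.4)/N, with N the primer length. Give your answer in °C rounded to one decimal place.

Base counts: A=4, T=2, G=7, C=3; G+C = 10, N = 16.
Tm = 64.9 + 41·(10 − 16.4)/16 = 64.9 + -262.40/16 = 48.5°C.

48.5°C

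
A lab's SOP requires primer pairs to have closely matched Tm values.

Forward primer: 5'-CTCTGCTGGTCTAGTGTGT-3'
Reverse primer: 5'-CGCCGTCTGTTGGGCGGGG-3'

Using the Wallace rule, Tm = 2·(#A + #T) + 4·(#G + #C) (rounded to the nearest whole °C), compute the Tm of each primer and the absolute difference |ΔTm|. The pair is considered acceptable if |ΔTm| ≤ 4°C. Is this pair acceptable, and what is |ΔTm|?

Forward: A=1 T=8 G=6 C=4 → Tm = 2·9 + 4·10 = 58°C.
Reverse: A=0 T=4 G=10 C=5 → Tm = 2·4 + 4·15 = 68°C.
|ΔTm| = |58 − 68| = 10°C, > 4°C.

|ΔTm| = 10°C; the pair is not acceptable.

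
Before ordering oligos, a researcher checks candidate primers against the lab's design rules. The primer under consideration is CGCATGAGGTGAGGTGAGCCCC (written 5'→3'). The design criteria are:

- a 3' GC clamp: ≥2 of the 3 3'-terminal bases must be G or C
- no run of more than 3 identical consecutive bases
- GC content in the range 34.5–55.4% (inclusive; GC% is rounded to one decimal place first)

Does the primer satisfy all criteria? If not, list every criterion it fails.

Base counts: A=4, T=3, G=9, C=6 (length 22).
GC clamp: 3' end CCC has 3 G/C ✓
homopolymer run: longest run = 4, exceeds 3 ✗
GC content: GC 15/22 = 68.2%, outside 34.5–55.4% ✗

Fails: homopolymer run, GC content.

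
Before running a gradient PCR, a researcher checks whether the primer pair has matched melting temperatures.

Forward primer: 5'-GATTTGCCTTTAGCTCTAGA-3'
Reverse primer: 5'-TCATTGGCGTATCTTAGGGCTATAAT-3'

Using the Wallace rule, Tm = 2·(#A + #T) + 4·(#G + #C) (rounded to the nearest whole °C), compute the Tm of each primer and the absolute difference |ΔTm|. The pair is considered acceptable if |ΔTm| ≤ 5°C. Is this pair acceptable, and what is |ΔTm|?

Forward: A=4 T=8 G=4 C=4 → Tm = 2·12 + 4·8 = 56°C.
Reverse: A=6 T=10 G=6 C=4 → Tm = 2·16 + 4·10 = 72°C.
|ΔTm| = |56 − 72| = 16°C, > 5°C.

|ΔTm| = 16°C; the pair is not acceptable.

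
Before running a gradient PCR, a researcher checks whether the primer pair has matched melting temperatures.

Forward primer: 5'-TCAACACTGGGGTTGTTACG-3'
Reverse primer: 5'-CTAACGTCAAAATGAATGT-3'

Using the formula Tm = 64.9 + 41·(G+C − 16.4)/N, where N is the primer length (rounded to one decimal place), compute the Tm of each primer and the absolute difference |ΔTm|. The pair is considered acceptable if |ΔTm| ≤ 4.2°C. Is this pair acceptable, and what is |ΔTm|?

|ΔTm| = 9.3°C; the pair is not acceptable.

Forward: G+C = 10, N = 20 → Tm = 64.9 + 41·(10 − 16.4)/20 = 51.8°C.
Reverse: G+C = 6, N = 19 → Tm = 64.9 + 41·(6 − 16.4)/19 = 42.5°C.
|ΔTm| = |51.8 − 42.5| = 9.3°C, > 4.2°C.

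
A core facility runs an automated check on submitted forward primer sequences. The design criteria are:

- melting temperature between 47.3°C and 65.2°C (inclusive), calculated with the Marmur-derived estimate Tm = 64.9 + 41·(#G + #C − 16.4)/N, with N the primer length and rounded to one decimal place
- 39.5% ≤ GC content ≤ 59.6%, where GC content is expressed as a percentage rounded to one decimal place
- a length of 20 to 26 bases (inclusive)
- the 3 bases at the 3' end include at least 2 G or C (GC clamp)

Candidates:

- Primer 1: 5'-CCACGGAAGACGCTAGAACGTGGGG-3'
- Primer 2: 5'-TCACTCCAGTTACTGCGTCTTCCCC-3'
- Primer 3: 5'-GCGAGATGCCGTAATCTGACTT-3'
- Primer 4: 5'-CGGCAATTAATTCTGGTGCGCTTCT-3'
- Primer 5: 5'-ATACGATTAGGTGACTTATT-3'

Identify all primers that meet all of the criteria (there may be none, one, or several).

Primer 2 only.

Primer 1 (25 nt, A=7 T=2 G=10 C=6): Tm = 64.9 + 41·(16 − 16.4)/25 = 64.2°C ✓; GC 16/25 = 64.0%, outside 39.5–59.6% ✗; length 25 ✓; 3' end GGG has 3 G/C ✓ — fails.
Primer 2 (25 nt, A=3 T=8 G=3 C=11): Tm = 64.9 + 41·(14 − 16.4)/25 = 61.0°C ✓; GC 14/25 = 56.0% ✓; length 25 ✓; 3' end CCC has 3 G/C ✓ — passes.
Primer 3 (22 nt, A=5 T=6 G=6 C=5): Tm = 64.9 + 41·(11 − 16.4)/22 = 54.8°C ✓; GC 11/22 = 50.0% ✓; length 22 ✓; 3' end CTT has 1 G/C, need ≥2 ✗ — fails.
Primer 4 (25 nt, A=4 T=9 G=6 C=6): Tm = 64.9 + 41·(12 − 16.4)/25 = 57.7°C ✓; GC 12/25 = 48.0% ✓; length 25 ✓; 3' end TCT has 1 G/C, need ≥2 ✗ — fails.
Primer 5 (20 nt, A=6 T=8 G=4 C=2): Tm = 64.9 + 41·(6 − 16.4)/20 = 43.6°C, outside 47.3–65.2°C ✗; GC 6/20 = 30.0%, outside 39.5–59.6% ✗; length 20 ✓; 3' end ATT has 0 G/C, need ≥2 ✗ — fails.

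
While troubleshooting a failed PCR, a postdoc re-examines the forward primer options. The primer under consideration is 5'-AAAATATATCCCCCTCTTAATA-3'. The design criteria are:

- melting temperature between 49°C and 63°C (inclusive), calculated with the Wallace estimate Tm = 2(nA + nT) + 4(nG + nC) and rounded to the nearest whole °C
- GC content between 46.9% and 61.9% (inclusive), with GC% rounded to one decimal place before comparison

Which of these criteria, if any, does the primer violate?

Fails: GC content.

Base counts: A=9, T=7, G=0, C=6 (length 22).
Tm: Tm = 2·16 + 4·6 = 56°C ✓
GC content: GC 6/22 = 27.3%, outside 46.9–61.9% ✗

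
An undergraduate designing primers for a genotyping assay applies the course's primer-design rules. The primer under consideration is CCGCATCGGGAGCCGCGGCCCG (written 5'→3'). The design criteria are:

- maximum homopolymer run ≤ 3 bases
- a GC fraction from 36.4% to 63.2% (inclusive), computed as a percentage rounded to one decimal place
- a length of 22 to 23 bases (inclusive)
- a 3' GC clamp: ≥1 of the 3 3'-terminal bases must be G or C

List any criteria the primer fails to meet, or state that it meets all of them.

Base counts: A=2, T=1, G=9, C=10 (length 22).
homopolymer run: longest run = 3 ✓
GC content: GC 19/22 = 86.4%, outside 36.4–63.2% ✗
length: length 22 ✓
GC clamp: 3' end CCG has 3 G/C ✓

Fails: GC content.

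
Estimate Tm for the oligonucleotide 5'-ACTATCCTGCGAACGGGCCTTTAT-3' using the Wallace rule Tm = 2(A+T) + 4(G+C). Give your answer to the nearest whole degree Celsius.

72°C

Base counts: A=5, T=7, G=5, C=7 (length 24).
Tm = 2·(5+7) + 4·(5+7) = 2·12 + 4·12 = 24 + 48 = 72°C.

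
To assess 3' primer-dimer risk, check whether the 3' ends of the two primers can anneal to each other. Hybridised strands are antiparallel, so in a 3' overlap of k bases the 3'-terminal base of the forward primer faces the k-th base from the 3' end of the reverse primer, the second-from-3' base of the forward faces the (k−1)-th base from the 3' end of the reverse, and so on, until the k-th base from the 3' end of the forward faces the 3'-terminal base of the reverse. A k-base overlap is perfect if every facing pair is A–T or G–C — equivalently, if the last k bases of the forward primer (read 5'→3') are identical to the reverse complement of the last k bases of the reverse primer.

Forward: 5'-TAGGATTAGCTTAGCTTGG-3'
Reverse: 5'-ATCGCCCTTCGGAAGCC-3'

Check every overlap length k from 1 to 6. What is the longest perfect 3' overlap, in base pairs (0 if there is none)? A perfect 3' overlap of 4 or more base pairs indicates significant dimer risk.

Longest perfect overlap: 2 complementary base pairs; below the dimer-risk threshold (threshold 4).

Last 6 bases (5'→3') — forward …GCTTGG, reverse …GAAGCC.
Reverse complement of the reverse primer's last 6 bases: GGCTTC; its first k bases are the reverse complement of the reverse primer's last k bases, so a perfect k-base overlap needs the forward primer's last k bases to equal them.
Comparing (forward last k vs required): k=1: G vs G ✓; k=2: GG vs GG ✓; k=3: TGG vs GGC ✗; k=4: TTGG vs GGCT ✗; k=5: CTTGG vs GGCTT ✗; k=6: GCTTGG vs GGCTTC ✗.
Perfect overlaps at k = 1, 2; the largest is 2.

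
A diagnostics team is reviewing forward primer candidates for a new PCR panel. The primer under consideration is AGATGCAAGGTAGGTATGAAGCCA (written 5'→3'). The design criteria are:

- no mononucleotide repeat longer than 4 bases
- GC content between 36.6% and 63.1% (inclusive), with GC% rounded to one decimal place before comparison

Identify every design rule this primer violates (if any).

Base counts: A=9, T=4, G=8, C=3 (length 24).
homopolymer run: longest run = 2 ✓
GC content: GC 11/24 = 45.8% ✓

Meets all criteria.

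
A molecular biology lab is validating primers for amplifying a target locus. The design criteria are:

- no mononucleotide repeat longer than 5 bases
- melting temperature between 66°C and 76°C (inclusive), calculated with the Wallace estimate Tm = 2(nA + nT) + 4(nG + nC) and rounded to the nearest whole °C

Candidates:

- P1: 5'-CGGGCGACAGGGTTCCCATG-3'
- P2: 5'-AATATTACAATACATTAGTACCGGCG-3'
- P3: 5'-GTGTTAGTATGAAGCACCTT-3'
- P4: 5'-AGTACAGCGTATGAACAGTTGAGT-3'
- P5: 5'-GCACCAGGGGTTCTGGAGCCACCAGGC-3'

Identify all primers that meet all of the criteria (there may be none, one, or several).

P1 (20 nt, A=3 T=3 G=8 C=6): longest run = 3 ✓; Tm = 2·6 + 4·14 = 68°C ✓ — passes.
P2 (26 nt, A=10 T=7 G=4 C=5): longest run = 2 ✓; Tm = 2·17 + 4·9 = 70°C ✓ — passes.
P3 (20 nt, A=5 T=7 G=5 C=3): longest run = 2 ✓; Tm = 2·12 + 4·8 = 56°C, outside 66–76°C ✗ — fails.
P4 (24 nt, A=8 T=6 G=7 C=3): longest run = 2 ✓; Tm = 2·14 + 4·10 = 68°C ✓ — passes.
P5 (27 nt, A=5 T=3 G=10 C=9): longest run = 4 ✓; Tm = 2·8 + 4·19 = 92°C, outside 66–76°C ✗ — fails.

P1, P2 and P4.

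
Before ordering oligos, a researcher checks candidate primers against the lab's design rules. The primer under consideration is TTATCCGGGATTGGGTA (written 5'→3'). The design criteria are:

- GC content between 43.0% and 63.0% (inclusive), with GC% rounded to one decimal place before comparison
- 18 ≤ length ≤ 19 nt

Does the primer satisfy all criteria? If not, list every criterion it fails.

Base counts: A=3, T=6, G=6, C=2 (length 17).
GC content: GC 8/17 = 47.1% ✓
length: length 17, outside 18–19 ✗

Fails: length.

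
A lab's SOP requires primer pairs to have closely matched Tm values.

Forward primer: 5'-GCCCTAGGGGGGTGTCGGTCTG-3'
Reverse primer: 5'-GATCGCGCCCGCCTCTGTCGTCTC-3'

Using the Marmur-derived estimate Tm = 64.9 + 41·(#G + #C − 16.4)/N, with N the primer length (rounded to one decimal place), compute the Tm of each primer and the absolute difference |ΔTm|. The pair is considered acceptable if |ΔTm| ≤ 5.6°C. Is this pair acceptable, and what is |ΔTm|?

|ΔTm| = 1.7°C; the pair is acceptable.

Forward: G+C = 16, N = 22 → Tm = 64.9 + 41·(16 − 16.4)/22 = 64.2°C.
Reverse: G+C = 17, N = 24 → Tm = 64.9 + 41·(17 − 16.4)/24 = 65.9°C.
|ΔTm| = |64.2 − 65.9| = 1.7°C, ≤ 5.6°C.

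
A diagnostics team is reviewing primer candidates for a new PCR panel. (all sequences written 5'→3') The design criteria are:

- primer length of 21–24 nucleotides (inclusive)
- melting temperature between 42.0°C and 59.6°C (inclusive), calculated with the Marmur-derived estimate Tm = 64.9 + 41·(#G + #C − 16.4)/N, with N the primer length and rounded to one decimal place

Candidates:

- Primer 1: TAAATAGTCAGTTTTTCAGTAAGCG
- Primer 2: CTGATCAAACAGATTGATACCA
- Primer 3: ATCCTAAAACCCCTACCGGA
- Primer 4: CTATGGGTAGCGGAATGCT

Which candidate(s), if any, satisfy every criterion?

Primer 2 only.

Primer 1 (25 nt, A=8 T=9 G=5 C=3): length 25, outside 21–24 ✗; Tm = 64.9 + 41·(8 − 16.4)/25 = 51.1°C ✓ — fails.
Primer 2 (22 nt, A=9 T=5 G=3 C=5): length 22 ✓; Tm = 64.9 + 41·(8 − 16.4)/22 = 49.2°C ✓ — passes.
Primer 3 (20 nt, A=7 T=3 G=2 C=8): length 20, outside 21–24 ✗; Tm = 64.9 + 41·(10 − 16.4)/20 = 51.8°C ✓ — fails.
Primer 4 (19 nt, A=4 T=5 G=7 C=3): length 19, outside 21–24 ✗; Tm = 64.9 + 41·(10 − 16.4)/19 = 51.1°C ✓ — fails.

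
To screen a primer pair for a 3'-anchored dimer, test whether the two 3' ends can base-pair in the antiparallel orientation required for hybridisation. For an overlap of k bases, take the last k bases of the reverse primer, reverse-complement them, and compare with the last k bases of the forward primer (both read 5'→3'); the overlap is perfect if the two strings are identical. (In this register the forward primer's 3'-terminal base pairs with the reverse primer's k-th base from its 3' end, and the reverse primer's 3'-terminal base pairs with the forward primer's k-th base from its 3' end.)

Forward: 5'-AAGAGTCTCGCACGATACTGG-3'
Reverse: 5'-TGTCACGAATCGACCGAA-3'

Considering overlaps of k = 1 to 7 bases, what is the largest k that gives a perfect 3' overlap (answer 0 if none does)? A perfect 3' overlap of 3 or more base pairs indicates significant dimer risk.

Last 7 bases (5'→3') — forward …ATACTGG, reverse …GACCGAA.
Reverse complement of the reverse primer's last 7 bases: TTCGGTC; its first k bases are the reverse complement of the reverse primer's last k bases, so a perfect k-base overlap needs the forward primer's last k bases to equal them.
Comparing (forward last k vs required): k=1: G vs T ✗; k=2: GG vs TT ✗; k=3: TGG vs TTC ✗; k=4: CTGG vs TTCG ✗; k=5: ACTGG vs TTCGG ✗; k=6: TACTGG vs TTCGGT ✗; k=7: ATACTGG vs TTCGGTC ✗.
No overlap length from 1 to 7 is perfect, so the longest perfect 3' overlap is 0.

Longest perfect overlap: 0 complementary base pairs; below the dimer-risk threshold (threshold 3).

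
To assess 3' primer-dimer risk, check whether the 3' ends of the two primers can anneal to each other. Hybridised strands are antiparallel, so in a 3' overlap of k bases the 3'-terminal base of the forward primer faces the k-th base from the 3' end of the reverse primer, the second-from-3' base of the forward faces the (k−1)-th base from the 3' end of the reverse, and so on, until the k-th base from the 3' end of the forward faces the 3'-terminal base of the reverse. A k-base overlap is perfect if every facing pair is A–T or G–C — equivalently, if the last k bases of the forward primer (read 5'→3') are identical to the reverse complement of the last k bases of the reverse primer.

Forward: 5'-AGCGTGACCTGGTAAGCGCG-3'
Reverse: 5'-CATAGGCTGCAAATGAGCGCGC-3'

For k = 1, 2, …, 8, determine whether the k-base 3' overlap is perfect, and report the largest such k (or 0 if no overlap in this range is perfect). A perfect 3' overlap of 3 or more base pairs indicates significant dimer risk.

Last 8 bases (5'→3') — forward …TAAGCGCG, reverse …GAGCGCGC.
Reverse complement of the reverse primer's last 8 bases: GCGCGCTC; its first k bases are the reverse complement of the reverse primer's last k bases, so a perfect k-base overlap needs the forward primer's last k bases to equal them.
Comparing (forward last k vs required): k=1: G vs G ✓; k=2: CG vs GC ✗; k=3: GCG vs GCG ✓; k=4: CGCG vs GCGC ✗; k=5: GCGCG vs GCGCG ✓; k=6: AGCGCG vs GCGCGC ✗; k=7: AAGCGCG vs GCGCGCT ✗; k=8: TAAGCGCG vs GCGCGCTC ✗.
Perfect overlaps at k = 1, 3, 5; the largest is 5.

Longest perfect overlap: 5 complementary base pairs; significant dimer risk (threshold 3).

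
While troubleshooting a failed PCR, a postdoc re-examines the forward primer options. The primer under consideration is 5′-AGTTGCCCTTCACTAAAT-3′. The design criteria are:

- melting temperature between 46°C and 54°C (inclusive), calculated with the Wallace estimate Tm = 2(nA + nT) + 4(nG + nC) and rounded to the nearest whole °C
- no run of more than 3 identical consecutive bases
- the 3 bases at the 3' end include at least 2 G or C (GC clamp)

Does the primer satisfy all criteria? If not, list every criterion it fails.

Fails: GC clamp.

Base counts: A=5, T=6, G=2, C=5 (length 18).
Tm: Tm = 2·11 + 4·7 = 50°C ✓
homopolymer run: longest run = 3 ✓
GC clamp: 3' end AAT has 0 G/C, need ≥2 ✗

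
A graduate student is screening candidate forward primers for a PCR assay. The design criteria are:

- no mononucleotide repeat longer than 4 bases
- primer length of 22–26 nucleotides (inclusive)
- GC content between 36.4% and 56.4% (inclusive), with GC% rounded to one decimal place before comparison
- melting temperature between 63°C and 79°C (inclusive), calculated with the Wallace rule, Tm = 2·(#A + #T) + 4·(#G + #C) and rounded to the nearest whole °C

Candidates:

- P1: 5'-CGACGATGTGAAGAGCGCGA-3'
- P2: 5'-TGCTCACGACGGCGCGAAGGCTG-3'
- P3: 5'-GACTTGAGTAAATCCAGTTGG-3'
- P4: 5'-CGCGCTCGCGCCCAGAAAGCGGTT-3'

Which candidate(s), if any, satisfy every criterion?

P1 (20 nt, A=6 T=2 G=8 C=4): longest run = 2 ✓; length 20, outside 22–26 ✗; GC 12/20 = 60.0%, outside 36.4–56.4% ✗; Tm = 2·8 + 4·12 = 64°C ✓ — fails.
P2 (23 nt, A=4 T=3 G=9 C=7): longest run = 2 ✓; length 23 ✓; GC 16/23 = 69.6%, outside 36.4–56.4% ✗; Tm = 2·7 + 4·16 = 78°C ✓ — fails.
P3 (21 nt, A=6 T=6 G=6 C=3): longest run = 3 ✓; length 21, outside 22–26 ✗; GC 9/21 = 42.9% ✓; Tm = 2·12 + 4·9 = 60°C, outside 63–79°C ✗ — fails.
P4 (24 nt, A=4 T=3 G=8 C=9): longest run = 3 ✓; length 24 ✓; GC 17/24 = 70.8%, outside 36.4–56.4% ✗; Tm = 2·7 + 4·17 = 82°C, outside 63–79°C ✗ — fails.

None of the candidates satisfy all criteria.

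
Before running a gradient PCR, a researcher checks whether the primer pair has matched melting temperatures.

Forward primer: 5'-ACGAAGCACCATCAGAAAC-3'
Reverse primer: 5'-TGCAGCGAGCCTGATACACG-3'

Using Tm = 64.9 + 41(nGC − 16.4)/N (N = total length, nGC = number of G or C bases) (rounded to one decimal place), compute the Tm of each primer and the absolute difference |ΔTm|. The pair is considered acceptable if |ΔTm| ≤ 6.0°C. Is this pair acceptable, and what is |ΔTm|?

Forward: G+C = 9, N = 19 → Tm = 64.9 + 41·(9 − 16.4)/19 = 48.9°C.
Reverse: G+C = 12, N = 20 → Tm = 64.9 + 41·(12 − 16.4)/20 = 55.9°C.
|ΔTm| = |48.9 − 55.9| = 7.0°C, > 6.0°C.

|ΔTm| = 7.0°C; the pair is not acceptable.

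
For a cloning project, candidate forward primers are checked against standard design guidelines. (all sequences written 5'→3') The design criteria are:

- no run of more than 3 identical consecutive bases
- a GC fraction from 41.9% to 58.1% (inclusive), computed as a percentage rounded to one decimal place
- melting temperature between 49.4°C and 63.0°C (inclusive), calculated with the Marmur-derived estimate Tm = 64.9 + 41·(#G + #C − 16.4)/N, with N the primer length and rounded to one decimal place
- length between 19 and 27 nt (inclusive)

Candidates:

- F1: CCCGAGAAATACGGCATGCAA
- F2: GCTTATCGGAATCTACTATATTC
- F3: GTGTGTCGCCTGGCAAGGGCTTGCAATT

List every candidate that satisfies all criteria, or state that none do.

F1 only.

F1 (21 nt, A=8 T=2 G=5 C=6): longest run = 3 ✓; GC 11/21 = 52.4% ✓; Tm = 64.9 + 41·(11 − 16.4)/21 = 54.4°C ✓; length 21 ✓ — passes.
F2 (23 nt, A=6 T=9 G=3 C=5): longest run = 2 ✓; GC 8/23 = 34.8%, outside 41.9–58.1% ✗; Tm = 64.9 + 41·(8 − 16.4)/23 = 49.9°C ✓; length 23 ✓ — fails.
F3 (28 nt, A=4 T=8 G=10 C=6): longest run = 3 ✓; GC 16/28 = 57.1% ✓; Tm = 64.9 + 41·(16 − 16.4)/28 = 64.3°C, outside 49.4–63.0°C ✗; length 28, outside 19–27 ✗ — fails.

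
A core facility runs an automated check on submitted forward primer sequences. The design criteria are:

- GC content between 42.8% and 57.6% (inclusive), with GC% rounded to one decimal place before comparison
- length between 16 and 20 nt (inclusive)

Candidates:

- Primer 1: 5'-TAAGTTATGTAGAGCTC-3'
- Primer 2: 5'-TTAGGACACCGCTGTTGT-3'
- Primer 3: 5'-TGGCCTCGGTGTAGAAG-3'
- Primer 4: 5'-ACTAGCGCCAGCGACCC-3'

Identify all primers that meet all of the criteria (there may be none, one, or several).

Primer 1 (17 nt, A=5 T=6 G=4 C=2): GC 6/17 = 35.3%, outside 42.8–57.6% ✗; length 17 ✓ — fails.
Primer 2 (18 nt, A=3 T=6 G=5 C=4): GC 9/18 = 50.0% ✓; length 18 ✓ — passes.
Primer 3 (17 nt, A=3 T=4 G=7 C=3): GC 10/17 = 58.8%, outside 42.8–57.6% ✗; length 17 ✓ — fails.
Primer 4 (17 nt, A=4 T=1 G=4 C=8): GC 12/17 = 70.6%, outside 42.8–57.6% ✗; length 17 ✓ — fails.

Primer 2 only.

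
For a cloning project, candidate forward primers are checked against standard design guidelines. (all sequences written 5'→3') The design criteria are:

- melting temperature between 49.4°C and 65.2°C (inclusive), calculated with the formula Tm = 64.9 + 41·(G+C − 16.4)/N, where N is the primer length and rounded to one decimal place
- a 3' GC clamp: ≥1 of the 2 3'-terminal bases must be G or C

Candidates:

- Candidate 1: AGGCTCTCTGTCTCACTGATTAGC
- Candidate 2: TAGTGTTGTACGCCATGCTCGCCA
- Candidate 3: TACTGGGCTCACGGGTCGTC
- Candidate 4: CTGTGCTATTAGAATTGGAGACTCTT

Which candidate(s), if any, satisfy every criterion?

Candidate 1, Candidate 2 and Candidate 3.

Candidate 1 (24 nt, A=4 T=8 G=5 C=7): Tm = 64.9 + 41·(12 − 16.4)/24 = 57.4°C ✓; 3' end GC has 2 G/C ✓ — passes.
Candidate 2 (24 nt, A=4 T=7 G=6 C=7): Tm = 64.9 + 41·(13 − 16.4)/24 = 59.1°C ✓; 3' end CA has 1 G/C ✓ — passes.
Candidate 3 (20 nt, A=2 T=5 G=7 C=6): Tm = 64.9 + 41·(13 − 16.4)/20 = 57.9°C ✓; 3' end TC has 1 G/C ✓ — passes.
Candidate 4 (26 nt, A=6 T=10 G=6 C=4): Tm = 64.9 + 41·(10 − 16.4)/26 = 54.8°C ✓; 3' end TT has 0 G/C, need ≥1 ✗ — fails.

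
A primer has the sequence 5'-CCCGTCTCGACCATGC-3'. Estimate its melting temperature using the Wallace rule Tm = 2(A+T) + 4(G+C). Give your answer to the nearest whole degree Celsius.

Base counts: A=2, T=3, G=3, C=8 (length 16).
Tm = 2·(2+3) + 4·(3+8) = 2·5 + 4·11 = 10 + 44 = 54°C.

54°C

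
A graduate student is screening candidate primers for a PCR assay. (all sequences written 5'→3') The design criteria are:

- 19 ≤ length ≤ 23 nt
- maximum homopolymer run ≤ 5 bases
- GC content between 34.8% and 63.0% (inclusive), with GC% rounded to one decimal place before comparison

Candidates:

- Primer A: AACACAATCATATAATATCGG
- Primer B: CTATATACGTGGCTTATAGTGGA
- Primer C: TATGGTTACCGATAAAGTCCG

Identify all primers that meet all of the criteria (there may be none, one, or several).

Primer B and Primer C.

Primer A (21 nt, A=10 T=5 G=2 C=4): length 21 ✓; longest run = 2 ✓; GC 6/21 = 28.6%, outside 34.8–63.0% ✗ — fails.
Primer B (23 nt, A=6 T=8 G=6 C=3): length 23 ✓; longest run = 2 ✓; GC 9/23 = 39.1% ✓ — passes.
Primer C (21 nt, A=6 T=6 G=5 C=4): length 21 ✓; longest run = 3 ✓; GC 9/21 = 42.9% ✓ — passes.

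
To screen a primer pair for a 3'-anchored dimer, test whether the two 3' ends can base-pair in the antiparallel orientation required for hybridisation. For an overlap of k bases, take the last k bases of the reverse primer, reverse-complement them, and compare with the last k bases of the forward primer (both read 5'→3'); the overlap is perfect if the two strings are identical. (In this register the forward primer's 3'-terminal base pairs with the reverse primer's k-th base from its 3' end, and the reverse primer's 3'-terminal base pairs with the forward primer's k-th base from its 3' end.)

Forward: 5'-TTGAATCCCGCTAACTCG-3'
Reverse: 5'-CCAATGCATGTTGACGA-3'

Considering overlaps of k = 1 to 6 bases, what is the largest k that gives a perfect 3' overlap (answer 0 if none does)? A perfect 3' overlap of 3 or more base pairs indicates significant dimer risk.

Last 6 bases (5'→3') — forward …AACTCG, reverse …TGACGA.
Reverse complement of the reverse primer's last 6 bases: TCGTCA; its first k bases are the reverse complement of the reverse primer's last k bases, so a perfect k-base overlap needs the forward primer's last k bases to equal them.
Comparing (forward last k vs required): k=1: G vs T ✗; k=2: CG vs TC ✗; k=3: TCG vs TCG ✓; k=4: CTCG vs TCGT ✗; k=5: ACTCG vs TCGTC ✗; k=6: AACTCG vs TCGTCA ✗.
Only k = 3 is perfect, so the longest perfect 3' overlap is 3.

Longest perfect overlap: 3 complementary base pairs; significant dimer risk (threshold 3).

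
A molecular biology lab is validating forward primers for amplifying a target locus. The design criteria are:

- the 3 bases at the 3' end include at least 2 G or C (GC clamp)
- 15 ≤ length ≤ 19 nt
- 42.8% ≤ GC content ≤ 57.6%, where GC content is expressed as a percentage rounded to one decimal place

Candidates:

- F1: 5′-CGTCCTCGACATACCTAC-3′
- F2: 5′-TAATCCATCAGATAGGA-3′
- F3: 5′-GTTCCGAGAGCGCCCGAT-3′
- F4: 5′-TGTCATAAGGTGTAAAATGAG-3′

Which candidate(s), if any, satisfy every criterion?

None of the candidates satisfy all criteria.

F1 (18 nt, A=4 T=4 G=2 C=8): 3' end TAC has 1 G/C, need ≥2 ✗; length 18 ✓; GC 10/18 = 55.6% ✓ — fails.
F2 (17 nt, A=7 T=4 G=3 C=3): 3' end GGA has 2 G/C ✓; length 17 ✓; GC 6/17 = 35.3%, outside 42.8–57.6% ✗ — fails.
F3 (18 nt, A=3 T=3 G=6 C=6): 3' end GAT has 1 G/C, need ≥2 ✗; length 18 ✓; GC 12/18 = 66.7%, outside 42.8–57.6% ✗ — fails.
F4 (21 nt, A=8 T=6 G=6 C=1): 3' end GAG has 2 G/C ✓; length 21, outside 15–19 ✗; GC 7/21 = 33.3%, outside 42.8–57.6% ✗ — fails.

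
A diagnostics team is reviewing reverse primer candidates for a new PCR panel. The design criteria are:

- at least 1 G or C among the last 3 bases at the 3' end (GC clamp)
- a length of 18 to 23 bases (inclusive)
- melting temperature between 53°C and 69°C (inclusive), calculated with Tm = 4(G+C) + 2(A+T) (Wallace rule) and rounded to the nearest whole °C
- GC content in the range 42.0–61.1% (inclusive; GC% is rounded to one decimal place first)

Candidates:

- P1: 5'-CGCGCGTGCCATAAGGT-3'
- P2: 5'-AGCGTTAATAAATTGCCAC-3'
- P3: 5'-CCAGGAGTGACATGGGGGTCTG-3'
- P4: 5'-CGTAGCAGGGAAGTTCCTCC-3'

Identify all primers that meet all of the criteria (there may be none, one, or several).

P4 only.

P1 (17 nt, A=3 T=3 G=6 C=5): 3' end GGT has 2 G/C ✓; length 17, outside 18–23 ✗; Tm = 2·6 + 4·11 = 56°C ✓; GC 11/17 = 64.7%, outside 42.0–61.1% ✗ — fails.
P2 (19 nt, A=7 T=5 G=3 C=4): 3' end CAC has 2 G/C ✓; length 19 ✓; Tm = 2·12 + 4·7 = 52°C, outside 53–69°C ✗; GC 7/19 = 36.8%, outside 42.0–61.1% ✗ — fails.
P3 (22 nt, A=4 T=4 G=10 C=4): 3' end CTG has 2 G/C ✓; length 22 ✓; Tm = 2·8 + 4·14 = 72°C, outside 53–69°C ✗; GC 14/22 = 63.6%, outside 42.0–61.1% ✗ — fails.
P4 (20 nt, A=4 T=4 G=6 C=6): 3' end TCC has 2 G/C ✓; length 20 ✓; Tm = 2·8 + 4·12 = 64°C ✓; GC 12/20 = 60.0% ✓ — passes.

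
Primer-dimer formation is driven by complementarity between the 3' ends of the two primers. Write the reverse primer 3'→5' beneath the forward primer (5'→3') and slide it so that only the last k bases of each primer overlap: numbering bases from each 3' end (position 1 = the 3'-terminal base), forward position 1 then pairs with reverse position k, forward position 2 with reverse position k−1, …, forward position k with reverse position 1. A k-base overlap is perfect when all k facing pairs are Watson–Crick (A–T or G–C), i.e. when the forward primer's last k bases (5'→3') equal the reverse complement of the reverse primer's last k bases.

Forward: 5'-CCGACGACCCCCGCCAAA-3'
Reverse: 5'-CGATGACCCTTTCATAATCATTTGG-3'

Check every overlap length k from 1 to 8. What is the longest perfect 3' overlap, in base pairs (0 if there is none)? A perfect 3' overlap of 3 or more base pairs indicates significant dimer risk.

Last 8 bases (5'→3') — forward …CCGCCAAA, reverse …TCATTTGG.
Reverse complement of the reverse primer's last 8 bases: CCAAATGA; its first k bases are the reverse complement of the reverse primer's last k bases, so a perfect k-base overlap needs the forward primer's last k bases to equal them.
Comparing (forward last k vs required): k=1: A vs C ✗; k=2: AA vs CC ✗; k=3: AAA vs CCA ✗; k=4: CAAA vs CCAA ✗; k=5: CCAAA vs CCAAA ✓; k=6: GCCAAA vs CCAAAT ✗; k=7: CGCCAAA vs CCAAATG ✗; k=8: CCGCCAAA vs CCAAATGA ✗.
Only k = 5 is perfect, so the longest perfect 3' overlap is 5.

Longest perfect overlap: 5 complementary base pairs; significant dimer risk (threshold 3).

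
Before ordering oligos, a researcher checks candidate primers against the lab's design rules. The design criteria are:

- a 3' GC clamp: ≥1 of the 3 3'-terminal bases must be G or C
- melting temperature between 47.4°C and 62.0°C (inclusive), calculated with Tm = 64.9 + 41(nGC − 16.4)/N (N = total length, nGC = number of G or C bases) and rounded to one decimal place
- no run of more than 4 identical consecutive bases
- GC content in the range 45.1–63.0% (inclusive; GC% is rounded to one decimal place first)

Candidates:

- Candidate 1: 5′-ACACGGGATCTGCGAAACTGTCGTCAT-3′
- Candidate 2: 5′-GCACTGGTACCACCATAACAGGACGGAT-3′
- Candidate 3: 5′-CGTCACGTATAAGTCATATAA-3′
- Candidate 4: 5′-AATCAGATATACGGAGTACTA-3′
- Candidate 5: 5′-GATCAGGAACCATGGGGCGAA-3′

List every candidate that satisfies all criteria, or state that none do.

Candidate 1 (27 nt, A=7 T=6 G=7 C=7): 3' end CAT has 1 G/C ✓; Tm = 64.9 + 41·(14 − 16.4)/27 = 61.3°C ✓; longest run = 3 ✓; GC 14/27 = 51.9% ✓ — passes.
Candidate 2 (28 nt, A=9 T=4 G=7 C=8): 3' end GAT has 1 G/C ✓; Tm = 64.9 + 41·(15 − 16.4)/28 = 62.9°C, outside 47.4–62.0°C ✗; longest run = 2 ✓; GC 15/28 = 53.6% ✓ — fails.
Candidate 3 (21 nt, A=8 T=6 G=3 C=4): 3' end TAA has 0 G/C, need ≥1 ✗; Tm = 64.9 + 41·(7 − 16.4)/21 = 46.5°C, outside 47.4–62.0°C ✗; longest run = 2 ✓; GC 7/21 = 33.3%, outside 45.1–63.0% ✗ — fails.
Candidate 4 (21 nt, A=9 T=5 G=4 C=3): 3' end CTA has 1 G/C ✓; Tm = 64.9 + 41·(7 − 16.4)/21 = 46.5°C, outside 47.4–62.0°C ✗; longest run = 2 ✓; GC 7/21 = 33.3%, outside 45.1–63.0% ✗ — fails.
Candidate 5 (21 nt, A=7 T=2 G=8 C=4): 3' end GAA has 1 G/C ✓; Tm = 64.9 + 41·(12 − 16.4)/21 = 56.3°C ✓; longest run = 4 ✓; GC 12/21 = 57.1% ✓ — passes.

Candidate 1 and Candidate 5.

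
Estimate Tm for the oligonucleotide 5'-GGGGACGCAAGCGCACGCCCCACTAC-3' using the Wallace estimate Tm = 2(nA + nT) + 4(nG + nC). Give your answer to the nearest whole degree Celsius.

90°C

Base counts: A=6, T=1, G=8, C=11 (length 26).
Tm = 2·(6+1) + 4·(8+11) = 2·7 + 4·19 = 14 + 76 = 90°C.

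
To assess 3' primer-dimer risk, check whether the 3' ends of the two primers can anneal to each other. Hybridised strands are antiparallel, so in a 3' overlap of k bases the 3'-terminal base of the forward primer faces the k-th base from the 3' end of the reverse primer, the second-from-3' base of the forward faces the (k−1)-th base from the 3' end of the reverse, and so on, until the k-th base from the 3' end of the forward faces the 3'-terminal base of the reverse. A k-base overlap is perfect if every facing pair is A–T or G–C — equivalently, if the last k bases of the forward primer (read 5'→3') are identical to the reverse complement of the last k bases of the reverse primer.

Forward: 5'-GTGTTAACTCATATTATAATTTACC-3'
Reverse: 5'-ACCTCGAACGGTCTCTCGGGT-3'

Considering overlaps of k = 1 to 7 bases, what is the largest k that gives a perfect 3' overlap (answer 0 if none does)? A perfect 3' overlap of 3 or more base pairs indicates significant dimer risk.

Longest perfect overlap: 3 complementary base pairs; significant dimer risk (threshold 3).

Last 7 bases (5'→3') — forward …ATTTACC, reverse …CTCGGGT.
Reverse complement of the reverse primer's last 7 bases: ACCCGAG; its first k bases are the reverse complement of the reverse primer's last k bases, so a perfect k-base overlap needs the forward primer's last k bases to equal them.
Comparing (forward last k vs required): k=1: C vs A ✗; k=2: CC vs AC ✗; k=3: ACC vs ACC ✓; k=4: TACC vs ACCC ✗; k=5: TTACC vs ACCCG ✗; k=6: TTTACC vs ACCCGA ✗; k=7: ATTTACC vs ACCCGAG ✗.
Only k = 3 is perfect, so the longest perfect 3' overlap is 3.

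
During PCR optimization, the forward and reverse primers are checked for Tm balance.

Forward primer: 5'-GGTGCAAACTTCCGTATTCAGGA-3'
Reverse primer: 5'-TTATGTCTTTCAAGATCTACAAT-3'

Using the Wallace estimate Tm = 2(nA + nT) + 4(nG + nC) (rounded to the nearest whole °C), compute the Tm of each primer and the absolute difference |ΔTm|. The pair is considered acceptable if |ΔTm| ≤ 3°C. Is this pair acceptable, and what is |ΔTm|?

|ΔTm| = 10°C; the pair is not acceptable.

Forward: A=6 T=6 G=6 C=5 → Tm = 2·12 + 4·11 = 68°C.
Reverse: A=7 T=10 G=2 C=4 → Tm = 2·17 + 4·6 = 58°C.
|ΔTm| = |68 − 58| = 10°C, > 3°C.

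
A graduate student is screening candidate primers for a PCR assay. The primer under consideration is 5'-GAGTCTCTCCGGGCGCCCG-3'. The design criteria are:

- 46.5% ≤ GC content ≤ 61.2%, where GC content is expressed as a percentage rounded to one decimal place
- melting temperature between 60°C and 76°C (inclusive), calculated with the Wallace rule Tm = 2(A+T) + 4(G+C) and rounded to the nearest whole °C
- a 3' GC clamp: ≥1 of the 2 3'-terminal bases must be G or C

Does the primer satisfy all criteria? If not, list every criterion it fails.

Base counts: A=1, T=3, G=7, C=8 (length 19).
GC content: GC 15/19 = 78.9%, outside 46.5–61.2% ✗
Tm: Tm = 2·4 + 4·15 = 68°C ✓
GC clamp: 3' end CG has 2 G/C ✓

Fails: GC content.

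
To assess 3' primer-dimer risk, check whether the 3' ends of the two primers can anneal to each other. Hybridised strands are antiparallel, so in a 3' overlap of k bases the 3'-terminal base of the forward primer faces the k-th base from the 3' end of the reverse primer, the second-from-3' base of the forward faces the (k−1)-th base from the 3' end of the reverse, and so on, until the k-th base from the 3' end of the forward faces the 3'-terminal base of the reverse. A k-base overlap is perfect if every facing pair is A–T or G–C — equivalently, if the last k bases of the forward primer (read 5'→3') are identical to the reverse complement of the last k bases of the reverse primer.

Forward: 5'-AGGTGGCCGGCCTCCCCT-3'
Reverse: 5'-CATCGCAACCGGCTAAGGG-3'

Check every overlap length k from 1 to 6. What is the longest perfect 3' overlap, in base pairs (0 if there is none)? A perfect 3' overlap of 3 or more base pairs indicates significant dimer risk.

Last 6 bases (5'→3') — forward …TCCCCT, reverse …TAAGGG.
Reverse complement of the reverse primer's last 6 bases: CCCTTA; its first k bases are the reverse complement of the reverse primer's last k bases, so a perfect k-base overlap needs the forward primer's last k bases to equal them.
Comparing (forward last k vs required): k=1: T vs C ✗; k=2: CT vs CC ✗; k=3: CCT vs CCC ✗; k=4: CCCT vs CCCT ✓; k=5: CCCCT vs CCCTT ✗; k=6: TCCCCT vs CCCTTA ✗.
Only k = 4 is perfect, so the longest perfect 3' overlap is 4.

Longest perfect overlap: 4 complementary base pairs; significant dimer risk (threshold 3).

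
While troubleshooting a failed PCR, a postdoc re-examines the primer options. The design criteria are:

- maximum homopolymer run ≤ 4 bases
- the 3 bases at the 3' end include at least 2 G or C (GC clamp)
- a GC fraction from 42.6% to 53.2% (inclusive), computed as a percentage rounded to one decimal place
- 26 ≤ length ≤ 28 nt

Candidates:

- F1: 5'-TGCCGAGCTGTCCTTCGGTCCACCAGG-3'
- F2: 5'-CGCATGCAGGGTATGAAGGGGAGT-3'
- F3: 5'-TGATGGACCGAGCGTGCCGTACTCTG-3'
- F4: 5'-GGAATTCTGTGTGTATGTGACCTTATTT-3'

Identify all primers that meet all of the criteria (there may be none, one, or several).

F1 (27 nt, A=3 T=6 G=8 C=10): longest run = 2 ✓; 3' end AGG has 2 G/C ✓; GC 18/27 = 66.7%, outside 42.6–53.2% ✗; length 27 ✓ — fails.
F2 (24 nt, A=6 T=4 G=11 C=3): longest run = 4 ✓; 3' end AGT has 1 G/C, need ≥2 ✗; GC 14/24 = 58.3%, outside 42.6–53.2% ✗; length 24, outside 26–28 ✗ — fails.
F3 (26 nt, A=4 T=6 G=9 C=7): longest run = 2 ✓; 3' end CTG has 2 G/C ✓; GC 16/26 = 61.5%, outside 42.6–53.2% ✗; length 26 ✓ — fails.
F4 (28 nt, A=5 T=13 G=7 C=3): longest run = 3 ✓; 3' end TTT has 0 G/C, need ≥2 ✗; GC 10/28 = 35.7%, outside 42.6–53.2% ✗; length 28 ✓ — fails.

None of the candidates satisfy all criteria.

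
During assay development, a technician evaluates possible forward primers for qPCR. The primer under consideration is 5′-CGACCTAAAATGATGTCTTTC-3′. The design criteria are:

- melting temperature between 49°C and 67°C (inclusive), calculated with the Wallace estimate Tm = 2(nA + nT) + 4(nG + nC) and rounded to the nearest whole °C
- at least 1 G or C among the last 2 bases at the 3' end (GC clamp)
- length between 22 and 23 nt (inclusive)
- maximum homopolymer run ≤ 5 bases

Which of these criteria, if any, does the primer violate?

Base counts: A=6, T=7, G=3, C=5 (length 21).
Tm: Tm = 2·13 + 4·8 = 58°C ✓
GC clamp: 3' end TC has 1 G/C ✓
length: length 21, outside 22–23 ✗
homopolymer run: longest run = 4 ✓

Fails: length.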